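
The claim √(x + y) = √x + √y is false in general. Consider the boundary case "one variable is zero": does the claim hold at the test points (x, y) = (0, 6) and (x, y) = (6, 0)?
At (0, 6): LHS = √(6) ≈ 2.449, RHS = √(6) ≈ 2.449 → equal
At (6, 0): LHS = √(6) ≈ 2.449, RHS = √(6) ≈ 2.449 → equal

So the claim does hold at both of these boundary points, even though it is not an identity.

Answer: Yes, holds at both test points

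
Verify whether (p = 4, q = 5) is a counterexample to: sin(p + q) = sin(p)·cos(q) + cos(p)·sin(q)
No

Substituting p = 4, q = 5:
LHS = sin(4 + 5) = sin(9) ≈ 0.4121
RHS = sin(4)·cos(5) + cos(4)·sin(5) = sin(4)·cos(5) + sin(5)·cos(4) ≈ 0.4121

The sides agree, so this pair does not disprove the claim.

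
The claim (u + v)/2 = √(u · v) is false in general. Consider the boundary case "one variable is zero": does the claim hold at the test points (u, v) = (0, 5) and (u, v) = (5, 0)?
At (0, 5): LHS = 5/2 ≠ RHS = 0
At (5, 0): LHS = 5/2 ≠ RHS = 0

Answer: No, fails at both test points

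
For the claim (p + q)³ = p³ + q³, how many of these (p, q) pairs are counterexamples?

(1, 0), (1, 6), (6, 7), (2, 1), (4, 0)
Testing each pair:
(1, 0): LHS = 1, RHS = 1 → satisfies claim
(1, 6): LHS = 343, RHS = 217 → counterexample
(6, 7): LHS = 2197, RHS = 559 → counterexample
(2, 1): LHS = 27, RHS = 9 → counterexample
(4, 0): LHS = 64, RHS = 64 → satisfies claim

That makes 3 counterexamples.

Answer: 3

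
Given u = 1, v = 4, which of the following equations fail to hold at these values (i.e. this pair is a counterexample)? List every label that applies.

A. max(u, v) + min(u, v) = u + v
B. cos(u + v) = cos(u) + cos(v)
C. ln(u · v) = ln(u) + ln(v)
B

Evaluating each claim at the given values:
A. LHS = 5, RHS = 5 → holds here (LHS = RHS)
B. LHS = cos(5) ≈ 0.2837, RHS = cos(4) + cos(1) ≈ -0.1133 → fails here (LHS ≠ RHS)
C. LHS = ln(4) ≈ 1.386, RHS = ln(4) ≈ 1.386 → holds here (LHS = RHS)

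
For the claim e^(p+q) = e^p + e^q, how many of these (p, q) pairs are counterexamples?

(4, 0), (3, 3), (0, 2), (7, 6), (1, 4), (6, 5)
Testing each pair:
(4, 0): LHS = e^4 ≈ 54.6, RHS = 1 + e^4 ≈ 55.6 → counterexample
(3, 3): LHS = e^6 ≈ 403.4, RHS = 2·e^3 ≈ 40.17 → counterexample
(0, 2): LHS = e^2 ≈ 7.389, RHS = 1 + e^2 ≈ 8.389 → counterexample
(7, 6): LHS = e^13 ≈ 442413.4, RHS = e^6 + e^7 ≈ 1500 → counterexample
(1, 4): LHS = e^5 ≈ 148.4, RHS = e + e^4 ≈ 57.32 → counterexample
(6, 5): LHS = e^11 ≈ 59874.1, RHS = e^5 + e^6 ≈ 551.8 → counterexample

That makes 6 counterexamples.

Answer: 6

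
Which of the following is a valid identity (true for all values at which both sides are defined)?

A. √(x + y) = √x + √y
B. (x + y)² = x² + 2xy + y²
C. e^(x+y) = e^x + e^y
B

A: fails at (6, 7) — LHS = √(13) ≈ 3.606, RHS = √(6) + √(7) ≈ 5.095.
B: holds — e.g. at (3, 7), both sides equal 100.
C: fails at (2, 5) — LHS = e^7 ≈ 1097, RHS = e^2 + e^5 ≈ 155.8.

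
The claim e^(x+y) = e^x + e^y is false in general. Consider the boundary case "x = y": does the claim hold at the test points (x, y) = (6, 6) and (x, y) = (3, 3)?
No, fails at both test points

At (6, 6): LHS = e^12 ≈ 162754.8 ≠ RHS = 2·e^6 ≈ 806.9
At (3, 3): LHS = e^6 ≈ 403.4 ≠ RHS = 2·e^3 ≈ 40.17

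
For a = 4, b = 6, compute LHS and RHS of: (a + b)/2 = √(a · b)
LHS = (4 + 6)/2 = 5
RHS = √(4 · 6) = 2·√(6) ≈ 4.899

LHS ≠ RHS (they differ by about 0.101), so the equation does not hold here.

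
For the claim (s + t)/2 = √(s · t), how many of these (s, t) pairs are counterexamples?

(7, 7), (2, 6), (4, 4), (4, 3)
2

Testing each pair:
(7, 7): LHS = 7, RHS = 7 → satisfies claim
(2, 6): LHS = 4, RHS = 2·√(3) ≈ 3.464 → counterexample
(4, 4): LHS = 4, RHS = 4 → satisfies claim
(4, 3): LHS = 7/2, RHS = 2·√(3) ≈ 3.464 → counterexample

That makes 2 counterexamples.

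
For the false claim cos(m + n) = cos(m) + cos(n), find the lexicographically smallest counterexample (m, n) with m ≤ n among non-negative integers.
Substituting (0, 0) into the claim:
LHS = cos(0 + 0) = 1
RHS = cos(0) + cos(0) = 2

Since LHS ≠ RHS, this pair disproves the claim, and no lexicographically smaller pair (m ≤ n, non-negative integers) does.

For instance (1, 2) is also a counterexample (LHS = cos(3) ≈ -0.99, RHS = cos(2) + cos(1) ≈ 0.1242), but it's lexicographically larger.

Answer: (m, n) = (0, 0)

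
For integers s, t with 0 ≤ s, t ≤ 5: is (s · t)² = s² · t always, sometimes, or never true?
Sometimes true

It holds at (s, t) = (5, 1) (both sides equal 25), but fails at (s, t) = (1, 5) (LHS = 25, RHS = 5).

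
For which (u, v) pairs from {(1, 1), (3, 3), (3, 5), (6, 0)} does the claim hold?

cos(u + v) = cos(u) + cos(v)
Testing each pair:
(1, 1): LHS = cos(2) ≈ -0.4161, RHS = 2·cos(1) ≈ 1.081 → fails
(3, 3): LHS = cos(6) ≈ 0.9602, RHS = 2·cos(3) ≈ -1.98 → fails
(3, 5): LHS = cos(8) ≈ -0.1455, RHS = cos(3) + cos(5) ≈ -0.7063 → fails
(6, 0): LHS = cos(6) ≈ 0.9602, RHS = cos(6) + 1 ≈ 1.96 → fails

No pair satisfies the claim.

Answer: None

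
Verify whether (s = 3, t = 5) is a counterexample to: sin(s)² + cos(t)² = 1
Substituting s = 3, t = 5:
LHS = sin(3)² + cos(5)² ≈ 0.1004
RHS = 1

Since LHS ≠ RHS, this pair disproves the claim.

Answer: Yes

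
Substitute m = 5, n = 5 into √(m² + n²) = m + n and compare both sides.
LHS = √(5² + 5²) = 5·√(2) ≈ 7.071
RHS = 5 + 5 = 10

LHS ≠ RHS (they differ by about 2.929), so the equation does not hold here.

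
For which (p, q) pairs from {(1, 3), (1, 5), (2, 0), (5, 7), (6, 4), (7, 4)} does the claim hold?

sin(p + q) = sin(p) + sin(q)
(2, 0)

Testing each pair:
(1, 3): LHS = sin(4) ≈ -0.7568, RHS = sin(3) + sin(1) ≈ 0.9826 → fails
(1, 5): LHS = sin(6) ≈ -0.2794, RHS = sin(5) + sin(1) ≈ -0.1175 → fails
(2, 0): LHS = sin(2) ≈ 0.9093, RHS = sin(2) ≈ 0.9093 → holds
(5, 7): LHS = sin(12) ≈ -0.5366, RHS = sin(5) + sin(7) ≈ -0.3019 → fails
(6, 4): LHS = sin(10) ≈ -0.544, RHS = sin(4) + sin(6) ≈ -1.036 → fails
(7, 4): LHS = sin(11) ≈ -1, RHS = sin(4) + sin(7) ≈ -0.09982 → fails

1 of 6 pairs satisfies the claim.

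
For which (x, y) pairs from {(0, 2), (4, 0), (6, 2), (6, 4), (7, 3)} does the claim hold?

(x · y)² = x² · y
(0, 2), (4, 0)

Testing each pair:
(0, 2): LHS = 0, RHS = 0 → holds
(4, 0): LHS = 0, RHS = 0 → holds
(6, 2): LHS = 144, RHS = 72 → fails
(6, 4): LHS = 576, RHS = 144 → fails
(7, 3): LHS = 441, RHS = 147 → fails

2 of 5 pairs satisfy the claim.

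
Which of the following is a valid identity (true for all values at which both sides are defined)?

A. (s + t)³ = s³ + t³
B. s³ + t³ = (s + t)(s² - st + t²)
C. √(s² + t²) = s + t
A: fails at (1, 1) — LHS = 8, RHS = 2.
B: holds — e.g. at (6, 7), both sides equal 559.
C: fails at (1, 2) — LHS = √(5) ≈ 2.236, RHS = 3.

Answer: B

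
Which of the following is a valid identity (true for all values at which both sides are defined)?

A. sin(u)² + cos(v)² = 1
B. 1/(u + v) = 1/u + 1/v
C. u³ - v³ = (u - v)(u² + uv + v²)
C

A: fails at (1, 3) — LHS = sin(1)² + cos(3)² ≈ 1.688, RHS = 1.
B: fails at (1, 5) — LHS = 1/6, RHS = 6/5.
C: holds — e.g. at (4, 4), both sides equal 0.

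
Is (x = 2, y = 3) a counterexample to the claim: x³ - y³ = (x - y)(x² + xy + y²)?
Substituting x = 2, y = 3:
LHS = 2³ - 3³ = -19
RHS = (2 - 3)(2² + 2·3 + 3²) = -19

The sides agree, so this pair does not disprove the claim.

Answer: No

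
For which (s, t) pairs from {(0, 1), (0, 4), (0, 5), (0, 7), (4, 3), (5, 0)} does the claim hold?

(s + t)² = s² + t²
(0, 1), (0, 4), (0, 5), (0, 7), (5, 0)

Testing each pair:
(0, 1): LHS = 1, RHS = 1 → holds
(0, 4): LHS = 16, RHS = 16 → holds
(0, 5): LHS = 25, RHS = 25 → holds
(0, 7): LHS = 49, RHS = 49 → holds
(4, 3): LHS = 49, RHS = 25 → fails
(5, 0): LHS = 25, RHS = 25 → holds

5 of 6 pairs satisfy the claim.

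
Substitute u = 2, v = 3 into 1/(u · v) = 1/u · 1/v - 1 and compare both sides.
LHS = 1/(2 · 3) = 1/6
RHS = 1/2 · 1/3 - 1 = -5/6

LHS ≠ RHS, so the equation does not hold here.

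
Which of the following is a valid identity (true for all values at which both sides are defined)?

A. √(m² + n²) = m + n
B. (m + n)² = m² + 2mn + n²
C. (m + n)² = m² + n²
B

A: fails at (1, 1) — LHS = √(2) ≈ 1.414, RHS = 2.
B: holds — e.g. at (5, 8), both sides equal 169.
C: fails at (4, 5) — LHS = 81, RHS = 41.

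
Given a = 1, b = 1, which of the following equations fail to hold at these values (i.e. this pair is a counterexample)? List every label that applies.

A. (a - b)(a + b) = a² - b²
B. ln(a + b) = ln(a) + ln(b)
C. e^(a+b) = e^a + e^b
Evaluating each claim at the given values:
A. LHS = 0, RHS = 0 → holds here (LHS = RHS)
B. LHS = ln(2) ≈ 0.6931, RHS = 0 → fails here (LHS ≠ RHS)
C. LHS = e^2 ≈ 7.389, RHS = 2·e ≈ 5.437 → fails here (LHS ≠ RHS)

Answer: B, C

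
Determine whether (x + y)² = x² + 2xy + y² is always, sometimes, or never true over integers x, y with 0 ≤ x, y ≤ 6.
Always true

The identity holds for every pair in the range. For instance at (x, y) = (4, 3): both sides equal 49.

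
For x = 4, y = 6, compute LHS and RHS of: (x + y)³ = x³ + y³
LHS = (4 + 6)³ = 1000
RHS = 4³ + 6³ = 280

LHS ≠ RHS, so the equation does not hold here.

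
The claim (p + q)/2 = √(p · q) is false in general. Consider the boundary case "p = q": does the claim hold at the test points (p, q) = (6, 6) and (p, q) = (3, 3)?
At (6, 6): LHS = 6, RHS = 6 → equal
At (3, 3): LHS = 3, RHS = 3 → equal

So the claim does hold at both of these boundary points, even though it is not an identity.

Answer: Yes, holds at both test points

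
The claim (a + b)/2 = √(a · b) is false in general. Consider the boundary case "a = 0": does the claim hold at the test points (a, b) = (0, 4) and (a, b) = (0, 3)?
No, fails at both test points

At (0, 4): LHS = 2 ≠ RHS = 0
At (0, 3): LHS = 3/2 ≠ RHS = 0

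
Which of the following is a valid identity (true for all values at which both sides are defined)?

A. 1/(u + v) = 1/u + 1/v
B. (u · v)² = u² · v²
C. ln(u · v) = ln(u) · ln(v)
B

A: fails at (4, 6) — LHS = 1/10, RHS = 5/12.
B: holds — e.g. at (3, 5), both sides equal 225.
C: fails at (4, 6) — LHS = ln(24) ≈ 3.178, RHS = ln(4)·ln(6) ≈ 2.484.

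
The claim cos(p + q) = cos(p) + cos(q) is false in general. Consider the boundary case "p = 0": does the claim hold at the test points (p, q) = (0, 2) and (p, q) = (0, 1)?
No, fails at both test points

At (0, 2): LHS = cos(2) ≈ -0.4161 ≠ RHS = cos(2) + 1 ≈ 0.5839
At (0, 1): LHS = cos(1) ≈ 0.5403 ≠ RHS = cos(1) + 1 ≈ 1.54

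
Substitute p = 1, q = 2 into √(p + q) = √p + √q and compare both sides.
LHS = √(1 + 2) = √(3) ≈ 1.732
RHS = √1 + √2 = 1 + √(2) ≈ 2.414

LHS ≠ RHS (they differ by about 0.6822), so the equation does not hold here.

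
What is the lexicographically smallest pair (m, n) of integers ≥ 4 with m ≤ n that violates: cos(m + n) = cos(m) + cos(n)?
Substituting (4, 4) into the claim:
LHS = cos(4 + 4) = cos(8) ≈ -0.1455
RHS = cos(4) + cos(4) = 2·cos(4) ≈ -1.307

Since LHS ≠ RHS, this pair disproves the claim, and no lexicographically smaller pair (m ≤ n, integers ≥ 4) does.

For instance (10, 11) is also a counterexample (LHS = cos(21) ≈ -0.5477, RHS = cos(10) + cos(11) ≈ -0.8346), but it's lexicographically larger.

Answer: (m, n) = (4, 4)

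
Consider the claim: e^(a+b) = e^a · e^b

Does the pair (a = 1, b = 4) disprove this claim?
No

Substituting a = 1, b = 4:
LHS = e^(1+4) = e^5 ≈ 148.4
RHS = e^1 · e^4 = e^5 ≈ 148.4

The sides agree, so this pair does not disprove the claim.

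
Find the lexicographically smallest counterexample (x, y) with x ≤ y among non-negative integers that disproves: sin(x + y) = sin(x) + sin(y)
Substituting (1, 1) into the claim:
LHS = sin(1 + 1) = sin(2) ≈ 0.9093
RHS = sin(1) + sin(1) = 2·sin(1) ≈ 1.683

Since LHS ≠ RHS, this pair disproves the claim, and no lexicographically smaller pair (x ≤ y, non-negative integers) does.

For instance (1, 3) is also a counterexample (LHS = sin(4) ≈ -0.7568, RHS = sin(3) + sin(1) ≈ 0.9826), but it's lexicographically larger.

Answer: (x, y) = (1, 1)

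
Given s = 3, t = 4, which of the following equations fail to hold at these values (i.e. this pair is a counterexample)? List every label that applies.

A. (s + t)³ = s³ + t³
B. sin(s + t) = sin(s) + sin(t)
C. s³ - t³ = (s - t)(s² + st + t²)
A, B

Evaluating each claim at the given values:
A. LHS = 343, RHS = 91 → fails here (LHS ≠ RHS)
B. LHS = sin(7) ≈ 0.657, RHS = sin(4) + sin(3) ≈ -0.6157 → fails here (LHS ≠ RHS)
C. LHS = -37, RHS = -37 → holds here (LHS = RHS)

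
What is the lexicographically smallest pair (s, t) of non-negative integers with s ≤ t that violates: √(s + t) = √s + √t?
At (0, 3): both sides equal √(3) ≈ 1.732, so it holds there.
At (0, 5): both sides equal √(5) ≈ 2.236, so it holds there.

Substituting (1, 1) into the claim:
LHS = √(1 + 1) = √(2) ≈ 1.414
RHS = √1 + √1 = 2

Since LHS ≠ RHS, this pair disproves the claim, and no lexicographically smaller pair (s ≤ t, non-negative integers) does.

For instance (4, 6) is also a counterexample (LHS = √(10) ≈ 3.162, RHS = 2 + √(6) ≈ 4.449), but it's lexicographically larger.

Answer: (s, t) = (1, 1)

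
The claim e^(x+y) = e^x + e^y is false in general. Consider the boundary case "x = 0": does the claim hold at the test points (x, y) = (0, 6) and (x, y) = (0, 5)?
No, fails at both test points

At (0, 6): LHS = e^6 ≈ 403.4 ≠ RHS = 1 + e^6 ≈ 404.4
At (0, 5): LHS = e^5 ≈ 148.4 ≠ RHS = 1 + e^5 ≈ 149.4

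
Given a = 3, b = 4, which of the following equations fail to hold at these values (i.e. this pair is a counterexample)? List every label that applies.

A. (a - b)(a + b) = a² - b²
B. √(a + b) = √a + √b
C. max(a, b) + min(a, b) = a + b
B

Evaluating each claim at the given values:
A. LHS = -7, RHS = -7 → holds here (LHS = RHS)
B. LHS = √(7) ≈ 2.646, RHS = √(3) + 2 ≈ 3.732 → fails here (LHS ≠ RHS)
C. LHS = 7, RHS = 7 → holds here (LHS = RHS)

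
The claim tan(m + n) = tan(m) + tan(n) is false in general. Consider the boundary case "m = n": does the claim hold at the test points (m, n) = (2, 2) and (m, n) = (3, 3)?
No, fails at both test points

At (2, 2): LHS = tan(4) ≈ 1.158 ≠ RHS = 2·tan(2) ≈ -4.37
At (3, 3): LHS = tan(6) ≈ -0.291 ≠ RHS = 2·tan(3) ≈ -0.2851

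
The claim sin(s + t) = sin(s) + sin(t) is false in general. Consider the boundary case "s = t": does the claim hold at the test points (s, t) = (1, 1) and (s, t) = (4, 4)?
At (1, 1): LHS = sin(2) ≈ 0.9093 ≠ RHS = 2·sin(1) ≈ 1.683
At (4, 4): LHS = sin(8) ≈ 0.9894 ≠ RHS = 2·sin(4) ≈ -1.514

Answer: No, fails at both test points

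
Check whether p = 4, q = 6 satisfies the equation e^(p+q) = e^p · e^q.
Substituting p = 4, q = 6:

LHS = e^(4+6) = e^10 ≈ 22026.5
RHS = e^4 · e^6 = e^10 ≈ 22026.5

LHS = RHS, so the equation holds at this point.

Answer: Holds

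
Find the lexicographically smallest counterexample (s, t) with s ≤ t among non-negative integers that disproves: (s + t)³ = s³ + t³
(s, t) = (1, 1)

At (0, 3): both sides equal 27, so it holds there.

Substituting (1, 1) into the claim:
LHS = (1 + 1)³ = 8
RHS = 1³ + 1³ = 2

Since LHS ≠ RHS, this pair disproves the claim, and no lexicographically smaller pair (s ≤ t, non-negative integers) does.

For instance (3, 3) is also a counterexample (LHS = 216, RHS = 54), but it's lexicographically larger.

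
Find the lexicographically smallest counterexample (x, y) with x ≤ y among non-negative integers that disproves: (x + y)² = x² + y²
(x, y) = (1, 1)

Substituting (1, 1) into the claim:
LHS = (1 + 1)² = 4
RHS = 1² + 1² = 2

Since LHS ≠ RHS, this pair disproves the claim, and no lexicographically smaller pair (x ≤ y, non-negative integers) does.

For instance (1, 2) is also a counterexample (LHS = 9, RHS = 5), but it's lexicographically larger.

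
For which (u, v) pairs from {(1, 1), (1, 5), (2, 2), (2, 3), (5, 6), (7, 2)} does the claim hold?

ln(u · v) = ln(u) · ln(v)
Testing each pair:
(1, 1): LHS = 0, RHS = 0 → holds
(1, 5): LHS = ln(5) ≈ 1.609, RHS = 0 → fails
(2, 2): LHS = ln(4) ≈ 1.386, RHS = ln(2)² ≈ 0.4805 → fails
(2, 3): LHS = ln(6) ≈ 1.792, RHS = ln(2)·ln(3) ≈ 0.7615 → fails
(5, 6): LHS = ln(30) ≈ 3.401, RHS = ln(5)·ln(6) ≈ 2.884 → fails
(7, 2): LHS = ln(14) ≈ 2.639, RHS = ln(2)·ln(7) ≈ 1.349 → fails

1 of 6 pairs satisfies the claim.

Answer: (1, 1)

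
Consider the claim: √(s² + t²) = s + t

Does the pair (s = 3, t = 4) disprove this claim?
Substituting s = 3, t = 4:
LHS = √(3² + 4²) = 5
RHS = 3 + 4 = 7

Since LHS ≠ RHS, this pair disproves the claim.

Answer: Yes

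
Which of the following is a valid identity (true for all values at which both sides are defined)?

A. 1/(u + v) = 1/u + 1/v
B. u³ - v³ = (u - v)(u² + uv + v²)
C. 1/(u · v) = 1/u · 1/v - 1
A: fails at (2, 2) — LHS = 1/4, RHS = 1.
B: holds — e.g. at (3, 5), both sides equal -98.
C: fails at (5, 8) — LHS = 1/40, RHS = -39/40.

Answer: B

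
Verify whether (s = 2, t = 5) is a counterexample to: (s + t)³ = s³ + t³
Yes

Substituting s = 2, t = 5:
LHS = (2 + 5)³ = 343
RHS = 2³ + 5³ = 133

Since LHS ≠ RHS, this pair disproves the claim.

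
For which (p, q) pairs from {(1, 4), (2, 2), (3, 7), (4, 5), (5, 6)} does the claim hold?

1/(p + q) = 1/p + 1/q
None

Testing each pair:
(1, 4): LHS = 1/5, RHS = 5/4 → fails
(2, 2): LHS = 1/4, RHS = 1 → fails
(3, 7): LHS = 1/10, RHS = 10/21 → fails
(4, 5): LHS = 1/9, RHS = 9/20 → fails
(5, 6): LHS = 1/11, RHS = 11/30 → fails

No pair satisfies the claim.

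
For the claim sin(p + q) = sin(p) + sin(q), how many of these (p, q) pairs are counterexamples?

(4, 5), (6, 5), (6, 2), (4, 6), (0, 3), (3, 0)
Testing each pair:
(4, 5): LHS = sin(9) ≈ 0.4121, RHS = sin(5) + sin(4) ≈ -1.716 → counterexample
(6, 5): LHS = sin(11) ≈ -1, RHS = sin(5) + sin(6) ≈ -1.238 → counterexample
(6, 2): LHS = sin(8) ≈ 0.9894, RHS = sin(6) + sin(2) ≈ 0.6299 → counterexample
(4, 6): LHS = sin(10) ≈ -0.544, RHS = sin(4) + sin(6) ≈ -1.036 → counterexample
(0, 3): LHS = sin(3) ≈ 0.1411, RHS = sin(3) ≈ 0.1411 → satisfies claim
(3, 0): LHS = sin(3) ≈ 0.1411, RHS = sin(3) ≈ 0.1411 → satisfies claim

That makes 4 counterexamples.

Answer: 4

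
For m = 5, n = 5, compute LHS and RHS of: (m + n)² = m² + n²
LHS = (5 + 5)² = 100
RHS = 5² + 5² = 50

LHS ≠ RHS, so the equation does not hold here.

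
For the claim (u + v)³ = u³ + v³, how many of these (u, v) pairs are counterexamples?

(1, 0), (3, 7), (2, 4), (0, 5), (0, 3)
Testing each pair:
(1, 0): LHS = 1, RHS = 1 → satisfies claim
(3, 7): LHS = 1000, RHS = 370 → counterexample
(2, 4): LHS = 216, RHS = 72 → counterexample
(0, 5): LHS = 125, RHS = 125 → satisfies claim
(0, 3): LHS = 27, RHS = 27 → satisfies claim

That makes 2 counterexamples.

Answer: 2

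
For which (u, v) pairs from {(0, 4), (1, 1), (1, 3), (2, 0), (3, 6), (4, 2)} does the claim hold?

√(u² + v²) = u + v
Testing each pair:
(0, 4): LHS = 4, RHS = 4 → holds
(1, 1): LHS = √(2) ≈ 1.414, RHS = 2 → fails
(1, 3): LHS = √(10) ≈ 3.162, RHS = 4 → fails
(2, 0): LHS = 2, RHS = 2 → holds
(3, 6): LHS = 3·√(5) ≈ 6.708, RHS = 9 → fails
(4, 2): LHS = 2·√(5) ≈ 4.472, RHS = 6 → fails

2 of 6 pairs satisfy the claim.

Answer: (0, 4), (2, 0)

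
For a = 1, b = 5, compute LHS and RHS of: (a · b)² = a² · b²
LHS = (1 · 5)² = 25
RHS = 1² · 5² = 25

LHS = RHS: the two sides agree.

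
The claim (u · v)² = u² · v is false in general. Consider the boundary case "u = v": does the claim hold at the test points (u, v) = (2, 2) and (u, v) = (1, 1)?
Only at (1, 1)

At (2, 2): LHS = 16 ≠ RHS = 8
At (1, 1): LHS = 1, RHS = 1 → equal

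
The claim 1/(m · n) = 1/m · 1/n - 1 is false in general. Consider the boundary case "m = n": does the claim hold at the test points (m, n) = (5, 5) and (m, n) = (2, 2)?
No, fails at both test points

At (5, 5): LHS = 1/25 ≠ RHS = -24/25
At (2, 2): LHS = 1/4 ≠ RHS = -3/4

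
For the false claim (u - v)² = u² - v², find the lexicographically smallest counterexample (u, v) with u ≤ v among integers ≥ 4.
At (4, 4): both sides equal 0, so it holds there.

Substituting (4, 5) into the claim:
LHS = (4 - 5)² = 1
RHS = 4² - 5² = -9

Since LHS ≠ RHS, this pair disproves the claim, and no lexicographically smaller pair (u ≤ v, integers ≥ 4) does.

For instance (5, 11) is also a counterexample (LHS = 36, RHS = -96), but it's lexicographically larger.

Answer: (u, v) = (4, 5)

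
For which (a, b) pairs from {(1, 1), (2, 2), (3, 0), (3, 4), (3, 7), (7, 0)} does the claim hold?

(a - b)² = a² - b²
(1, 1), (2, 2), (3, 0), (7, 0)

Testing each pair:
(1, 1): LHS = 0, RHS = 0 → holds
(2, 2): LHS = 0, RHS = 0 → holds
(3, 0): LHS = 9, RHS = 9 → holds
(3, 4): LHS = 1, RHS = -7 → fails
(3, 7): LHS = 16, RHS = -40 → fails
(7, 0): LHS = 49, RHS = 49 → holds

4 of 6 pairs satisfy the claim.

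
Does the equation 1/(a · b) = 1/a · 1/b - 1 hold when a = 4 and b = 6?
Fails

Substituting a = 4, b = 6:

LHS = 1/(4 · 6) = 1/24
RHS = 1/4 · 1/6 - 1 = -23/24

LHS ≠ RHS, so the equation does not hold at this point.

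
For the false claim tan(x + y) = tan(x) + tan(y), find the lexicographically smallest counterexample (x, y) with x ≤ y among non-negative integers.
(x, y) = (1, 1)

At (0, 5): both sides equal tan(5) ≈ -3.381, so it holds there.
At (0, 7): both sides equal tan(7) ≈ 0.8714, so it holds there.

Substituting (1, 1) into the claim:
LHS = tan(1 + 1) = tan(2) ≈ -2.185
RHS = tan(1) + tan(1) = 2·tan(1) ≈ 3.115

Since LHS ≠ RHS, this pair disproves the claim, and no lexicographically smaller pair (x ≤ y, non-negative integers) does.

For instance (6, 7) is also a counterexample (LHS = tan(13) ≈ 0.463, RHS = tan(6) + tan(7) ≈ 0.5804), but it's lexicographically larger.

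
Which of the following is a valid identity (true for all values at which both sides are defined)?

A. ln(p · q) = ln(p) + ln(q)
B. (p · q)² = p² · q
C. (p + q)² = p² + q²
A

A: holds — e.g. at (4, 4), both sides equal ln(16) ≈ 2.773.
B: fails at (2, 4) — LHS = 64, RHS = 16.
C: fails at (1, 1) — LHS = 4, RHS = 2.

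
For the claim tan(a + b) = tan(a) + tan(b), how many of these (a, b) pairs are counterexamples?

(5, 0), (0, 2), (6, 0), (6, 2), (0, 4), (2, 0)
1

Testing each pair:
(5, 0): LHS = tan(5) ≈ -3.381, RHS = tan(5) ≈ -3.381 → satisfies claim
(0, 2): LHS = tan(2) ≈ -2.185, RHS = tan(2) ≈ -2.185 → satisfies claim
(6, 0): LHS = tan(6) ≈ -0.291, RHS = tan(6) ≈ -0.291 → satisfies claim
(6, 2): LHS = tan(8) ≈ -6.8, RHS = tan(2) + tan(6) ≈ -2.476 → counterexample
(0, 4): LHS = tan(4) ≈ 1.158, RHS = tan(4) ≈ 1.158 → satisfies claim
(2, 0): LHS = tan(2) ≈ -2.185, RHS = tan(2) ≈ -2.185 → satisfies claim

That makes 1 counterexample.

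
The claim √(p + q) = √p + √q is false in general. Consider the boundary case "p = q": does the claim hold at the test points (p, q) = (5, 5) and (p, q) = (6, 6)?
At (5, 5): LHS = √(10) ≈ 3.162 ≠ RHS = 2·√(5) ≈ 4.472
At (6, 6): LHS = 2·√(3) ≈ 3.464 ≠ RHS = 2·√(6) ≈ 4.899

Answer: No, fails at both test points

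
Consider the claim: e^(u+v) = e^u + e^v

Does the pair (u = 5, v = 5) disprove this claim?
Yes

Substituting u = 5, v = 5:
LHS = e^(5+5) = e^10 ≈ 22026.5
RHS = e^5 + e^5 = 2·e^5 ≈ 296.8

Since LHS ≠ RHS, this pair disproves the claim.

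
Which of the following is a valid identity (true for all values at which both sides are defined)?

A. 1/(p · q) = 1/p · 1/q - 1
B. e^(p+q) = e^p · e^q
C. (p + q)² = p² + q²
B

A: fails at (6, 7) — LHS = 1/42, RHS = -41/42.
B: holds — e.g. at (2, 7), both sides equal e^9 ≈ 8103.
C: fails at (2, 7) — LHS = 81, RHS = 53.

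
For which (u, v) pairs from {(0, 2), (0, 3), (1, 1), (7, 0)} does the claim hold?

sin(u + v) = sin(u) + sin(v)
(0, 2), (0, 3), (7, 0)

Testing each pair:
(0, 2): LHS = sin(2) ≈ 0.9093, RHS = sin(2) ≈ 0.9093 → holds
(0, 3): LHS = sin(3) ≈ 0.1411, RHS = sin(3) ≈ 0.1411 → holds
(1, 1): LHS = sin(2) ≈ 0.9093, RHS = 2·sin(1) ≈ 1.683 → fails
(7, 0): LHS = sin(7) ≈ 0.657, RHS = sin(7) ≈ 0.657 → holds

3 of 4 pairs satisfy the claim.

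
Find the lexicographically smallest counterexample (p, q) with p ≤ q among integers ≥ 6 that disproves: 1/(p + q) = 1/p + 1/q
(p, q) = (6, 6)

Substituting (6, 6) into the claim:
LHS = 1/(6 + 6) = 1/12
RHS = 1/6 + 1/6 = 1/3

Since LHS ≠ RHS, this pair disproves the claim, and no lexicographically smaller pair (p ≤ q, integers ≥ 6) does.

For instance (7, 13) is also a counterexample (LHS = 1/20, RHS = 20/91), but it's lexicographically larger.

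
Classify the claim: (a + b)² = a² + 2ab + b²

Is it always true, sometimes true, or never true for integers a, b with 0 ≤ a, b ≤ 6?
The identity holds for every pair in the range. For instance at (a, b) = (4, 2): both sides equal 36.

Answer: Always true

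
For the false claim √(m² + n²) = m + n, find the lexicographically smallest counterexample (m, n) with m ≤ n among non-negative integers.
(m, n) = (1, 1)

At (0, 1): both sides equal 1, so it holds there.
At (0, 3): both sides equal 3, so it holds there.

Substituting (1, 1) into the claim:
LHS = √(1² + 1²) = √(2) ≈ 1.414
RHS = 1 + 1 = 2

Since LHS ≠ RHS, this pair disproves the claim, and no lexicographically smaller pair (m ≤ n, non-negative integers) does.

For instance (2, 6) is also a counterexample (LHS = 2·√(10) ≈ 6.325, RHS = 8), but it's lexicographically larger.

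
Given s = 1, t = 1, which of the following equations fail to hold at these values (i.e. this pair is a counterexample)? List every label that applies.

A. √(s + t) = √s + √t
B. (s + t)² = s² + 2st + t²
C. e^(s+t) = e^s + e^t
Evaluating each claim at the given values:
A. LHS = √(2) ≈ 1.414, RHS = 2 → fails here (LHS ≠ RHS)
B. LHS = 4, RHS = 4 → holds here (LHS = RHS)
C. LHS = e^2 ≈ 7.389, RHS = 2·e ≈ 5.437 → fails here (LHS ≠ RHS)

Answer: A, C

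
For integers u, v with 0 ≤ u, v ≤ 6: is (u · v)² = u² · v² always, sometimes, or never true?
Always true

The identity holds for every pair in the range. For instance at (u, v) = (0, 4): both sides equal 0.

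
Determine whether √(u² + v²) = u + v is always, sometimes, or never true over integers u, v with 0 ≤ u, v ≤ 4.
Sometimes true

It holds at (u, v) = (0, 2) (both sides equal 2), but fails at (u, v) = (2, 2) (LHS = 2·√(2) ≈ 2.828, RHS = 4).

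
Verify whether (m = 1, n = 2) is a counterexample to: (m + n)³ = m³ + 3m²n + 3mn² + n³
No

Substituting m = 1, n = 2:
LHS = (1 + 2)³ = 27
RHS = 1³ + 3·1²·2 + 3·1·2² + 2³ = 27

The sides agree, so this pair does not disprove the claim.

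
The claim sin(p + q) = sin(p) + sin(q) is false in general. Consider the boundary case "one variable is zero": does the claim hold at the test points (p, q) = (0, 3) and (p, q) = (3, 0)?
Yes, holds at both test points

At (0, 3): LHS = sin(3) ≈ 0.1411, RHS = sin(3) ≈ 0.1411 → equal
At (3, 0): LHS = sin(3) ≈ 0.1411, RHS = sin(3) ≈ 0.1411 → equal

So the claim does hold at both of these boundary points, even though it is not an identity.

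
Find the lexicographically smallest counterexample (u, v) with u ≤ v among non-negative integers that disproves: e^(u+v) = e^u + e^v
Substituting (0, 0) into the claim:
LHS = e^(0+0) = 1
RHS = e^0 + e^0 = 2

Since LHS ≠ RHS, this pair disproves the claim, and no lexicographically smaller pair (u ≤ v, non-negative integers) does.

For instance (4, 6) is also a counterexample (LHS = e^10 ≈ 22026.5, RHS = e^4 + e^6 ≈ 458), but it's lexicographically larger.

Answer: (u, v) = (0, 0)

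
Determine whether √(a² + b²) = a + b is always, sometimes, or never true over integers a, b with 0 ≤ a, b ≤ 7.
Sometimes true

It holds at (a, b) = (0, 6) (both sides equal 6), but fails at (a, b) = (1, 3) (LHS = √(10) ≈ 3.162, RHS = 4).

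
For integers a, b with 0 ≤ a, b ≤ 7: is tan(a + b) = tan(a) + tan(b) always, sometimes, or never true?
It holds at (a, b) = (0, 1) (both sides equal tan(1) ≈ 1.557), but fails at (a, b) = (1, 2) (LHS = tan(3) ≈ -0.1425, RHS = tan(2) + tan(1) ≈ -0.6276).

Answer: Sometimes true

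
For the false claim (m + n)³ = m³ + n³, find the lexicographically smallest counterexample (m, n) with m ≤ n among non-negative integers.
(m, n) = (1, 1)

At (0, 5): both sides equal 125, so it holds there.

Substituting (1, 1) into the claim:
LHS = (1 + 1)³ = 8
RHS = 1³ + 1³ = 2

Since LHS ≠ RHS, this pair disproves the claim, and no lexicographically smaller pair (m ≤ n, non-negative integers) does.

For instance (2, 6) is also a counterexample (LHS = 512, RHS = 224), but it's lexicographically larger.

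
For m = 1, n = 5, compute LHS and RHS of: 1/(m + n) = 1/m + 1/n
LHS = 1/(1 + 5) = 1/6
RHS = 1/1 + 1/5 = 6/5

LHS ≠ RHS, so the equation does not hold here.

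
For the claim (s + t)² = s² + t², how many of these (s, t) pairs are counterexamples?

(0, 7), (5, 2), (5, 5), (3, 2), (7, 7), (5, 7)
Testing each pair:
(0, 7): LHS = 49, RHS = 49 → satisfies claim
(5, 2): LHS = 49, RHS = 29 → counterexample
(5, 5): LHS = 100, RHS = 50 → counterexample
(3, 2): LHS = 25, RHS = 13 → counterexample
(7, 7): LHS = 196, RHS = 98 → counterexample
(5, 7): LHS = 144, RHS = 74 → counterexample

That makes 5 counterexamples.

Answer: 5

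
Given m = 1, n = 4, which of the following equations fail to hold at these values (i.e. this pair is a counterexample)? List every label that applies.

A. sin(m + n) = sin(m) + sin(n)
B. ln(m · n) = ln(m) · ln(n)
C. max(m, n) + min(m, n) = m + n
Evaluating each claim at the given values:
A. LHS = sin(5) ≈ -0.9589, RHS = sin(4) + sin(1) ≈ 0.08467 → fails here (LHS ≠ RHS)
B. LHS = ln(4) ≈ 1.386, RHS = 0 → fails here (LHS ≠ RHS)
C. LHS = 5, RHS = 5 → holds here (LHS = RHS)

Answer: A, B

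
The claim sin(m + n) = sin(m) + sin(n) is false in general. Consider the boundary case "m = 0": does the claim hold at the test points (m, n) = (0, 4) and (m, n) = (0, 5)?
At (0, 4): LHS = sin(4) ≈ -0.7568, RHS = sin(4) ≈ -0.7568 → equal
At (0, 5): LHS = sin(5) ≈ -0.9589, RHS = sin(5) ≈ -0.9589 → equal

So the claim does hold at both of these boundary points, even though it is not an identity.

Answer: Yes, holds at both test points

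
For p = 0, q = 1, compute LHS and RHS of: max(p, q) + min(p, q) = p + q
LHS = max(0, 1) + min(0, 1) = 1
RHS = 0 + 1 = 1

LHS = RHS: the two sides agree.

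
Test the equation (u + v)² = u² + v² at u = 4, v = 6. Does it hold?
Substituting u = 4, v = 6:

LHS = (4 + 6)² = 100
RHS = 4² + 6² = 52

LHS ≠ RHS, so the equation does not hold at this point.

Answer: Fails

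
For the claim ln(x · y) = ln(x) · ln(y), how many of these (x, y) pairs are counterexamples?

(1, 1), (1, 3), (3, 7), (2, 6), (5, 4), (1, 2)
5

Testing each pair:
(1, 1): LHS = 0, RHS = 0 → satisfies claim
(1, 3): LHS = ln(3) ≈ 1.099, RHS = 0 → counterexample
(3, 7): LHS = ln(21) ≈ 3.045, RHS = ln(3)·ln(7) ≈ 2.138 → counterexample
(2, 6): LHS = ln(12) ≈ 2.485, RHS = ln(2)·ln(6) ≈ 1.242 → counterexample
(5, 4): LHS = ln(20) ≈ 2.996, RHS = ln(4)·ln(5) ≈ 2.231 → counterexample
(1, 2): LHS = ln(2) ≈ 0.6931, RHS = 0 → counterexample

That makes 5 counterexamples.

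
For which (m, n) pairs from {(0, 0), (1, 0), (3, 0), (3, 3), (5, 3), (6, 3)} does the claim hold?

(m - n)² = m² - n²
(0, 0), (1, 0), (3, 0), (3, 3)

Testing each pair:
(0, 0): LHS = 0, RHS = 0 → holds
(1, 0): LHS = 1, RHS = 1 → holds
(3, 0): LHS = 9, RHS = 9 → holds
(3, 3): LHS = 0, RHS = 0 → holds
(5, 3): LHS = 4, RHS = 16 → fails
(6, 3): LHS = 9, RHS = 27 → fails

4 of 6 pairs satisfy the claim.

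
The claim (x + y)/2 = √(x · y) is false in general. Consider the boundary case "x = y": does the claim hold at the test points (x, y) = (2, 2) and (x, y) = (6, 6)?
Yes, holds at both test points

At (2, 2): LHS = 2, RHS = 2 → equal
At (6, 6): LHS = 6, RHS = 6 → equal

So the claim does hold at both of these boundary points, even though it is not an identity.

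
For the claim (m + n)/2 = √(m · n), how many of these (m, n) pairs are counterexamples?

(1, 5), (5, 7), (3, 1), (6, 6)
Testing each pair:
(1, 5): LHS = 3, RHS = √(5) ≈ 2.236 → counterexample
(5, 7): LHS = 6, RHS = √(35) ≈ 5.916 → counterexample
(3, 1): LHS = 2, RHS = √(3) ≈ 1.732 → counterexample
(6, 6): LHS = 6, RHS = 6 → satisfies claim

That makes 3 counterexamples.

Answer: 3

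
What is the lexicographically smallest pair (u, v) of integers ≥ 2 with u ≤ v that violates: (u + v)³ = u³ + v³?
Substituting (2, 2) into the claim:
LHS = (2 + 2)³ = 64
RHS = 2³ + 2³ = 16

Since LHS ≠ RHS, this pair disproves the claim, and no lexicographically smaller pair (u ≤ v, integers ≥ 2) does.

For instance (2, 9) is also a counterexample (LHS = 1331, RHS = 737), but it's lexicographically larger.

Answer: (u, v) = (2, 2)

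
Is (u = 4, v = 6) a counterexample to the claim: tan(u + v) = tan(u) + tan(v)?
Substituting u = 4, v = 6:
LHS = tan(4 + 6) = tan(10) ≈ 0.6484
RHS = tan(4) + tan(6) ≈ 0.8668

Since LHS ≠ RHS, this pair disproves the claim.

Answer: Yes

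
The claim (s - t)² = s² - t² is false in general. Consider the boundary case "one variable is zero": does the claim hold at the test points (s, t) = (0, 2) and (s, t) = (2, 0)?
Only at (2, 0)

At (0, 2): LHS = 4 ≠ RHS = -4
At (2, 0): LHS = 4, RHS = 4 → equal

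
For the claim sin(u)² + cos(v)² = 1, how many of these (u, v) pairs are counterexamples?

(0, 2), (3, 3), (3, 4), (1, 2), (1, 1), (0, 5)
4

Testing each pair:
(0, 2): LHS = cos(2)² ≈ 0.1732, RHS = 1 → counterexample
(3, 3): LHS = sin(3)² + cos(3)² = 1, RHS = 1 → satisfies claim
(3, 4): LHS = sin(3)² + cos(4)² ≈ 0.4472, RHS = 1 → counterexample
(1, 2): LHS = cos(2)² + sin(1)² ≈ 0.8813, RHS = 1 → counterexample
(1, 1): LHS = cos(1)² + sin(1)² = 1, RHS = 1 → satisfies claim
(0, 5): LHS = cos(5)² ≈ 0.08046, RHS = 1 → counterexample

That makes 4 counterexamples.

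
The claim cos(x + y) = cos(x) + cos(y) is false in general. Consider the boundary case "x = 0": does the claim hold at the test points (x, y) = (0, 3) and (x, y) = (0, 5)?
At (0, 3): LHS = cos(3) ≈ -0.99 ≠ RHS = cos(3) + 1 ≈ 0.01001
At (0, 5): LHS = cos(5) ≈ 0.2837 ≠ RHS = cos(5) + 1 ≈ 1.284

Answer: No, fails at both test points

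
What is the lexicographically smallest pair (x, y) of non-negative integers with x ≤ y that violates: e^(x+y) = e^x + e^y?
(x, y) = (0, 0)

Substituting (0, 0) into the claim:
LHS = e^(0+0) = 1
RHS = e^0 + e^0 = 2

Since LHS ≠ RHS, this pair disproves the claim, and no lexicographically smaller pair (x ≤ y, non-negative integers) does.

For instance (5, 6) is also a counterexample (LHS = e^11 ≈ 59874.1, RHS = e^5 + e^6 ≈ 551.8), but it's lexicographically larger.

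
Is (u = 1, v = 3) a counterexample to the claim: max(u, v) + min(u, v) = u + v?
Substituting u = 1, v = 3:
LHS = max(1, 3) + min(1, 3) = 4
RHS = 1 + 3 = 4

The sides agree, so this pair does not disprove the claim.

Answer: No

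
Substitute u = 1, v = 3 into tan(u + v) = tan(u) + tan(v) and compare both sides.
LHS = tan(1 + 3) = tan(4) ≈ 1.158
RHS = tan(1) + tan(3) ≈ 1.415

LHS ≠ RHS (they differ by about 0.257), so the equation does not hold here.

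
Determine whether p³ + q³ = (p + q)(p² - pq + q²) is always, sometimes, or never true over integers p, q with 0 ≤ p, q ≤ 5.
Always true

The identity holds for every pair in the range. For instance at (p, q) = (5, 0): both sides equal 125.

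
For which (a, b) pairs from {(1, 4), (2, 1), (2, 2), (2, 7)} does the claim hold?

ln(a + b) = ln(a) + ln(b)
(2, 2)

Testing each pair:
(1, 4): LHS = ln(5) ≈ 1.609, RHS = ln(4) ≈ 1.386 → fails
(2, 1): LHS = ln(3) ≈ 1.099, RHS = ln(2) ≈ 0.6931 → fails
(2, 2): LHS = ln(4) ≈ 1.386, RHS = 2·ln(2) ≈ 1.386 → holds
(2, 7): LHS = ln(9) ≈ 2.197, RHS = ln(2) + ln(7) ≈ 2.639 → fails

1 of 4 pairs satisfies the claim.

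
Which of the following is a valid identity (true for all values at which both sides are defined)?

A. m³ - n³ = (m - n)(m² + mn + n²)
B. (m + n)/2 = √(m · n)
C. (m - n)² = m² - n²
A: holds — e.g. at (2, 7), both sides equal -335.
B: fails at (3, 7) — LHS = 5, RHS = √(21) ≈ 4.583.
C: fails at (4, 5) — LHS = 1, RHS = -9.

Answer: A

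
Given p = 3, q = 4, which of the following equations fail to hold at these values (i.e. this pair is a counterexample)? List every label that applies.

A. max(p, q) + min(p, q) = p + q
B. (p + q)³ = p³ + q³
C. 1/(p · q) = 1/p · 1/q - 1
Evaluating each claim at the given values:
A. LHS = 7, RHS = 7 → holds here (LHS = RHS)
B. LHS = 343, RHS = 91 → fails here (LHS ≠ RHS)
C. LHS = 1/12, RHS = -11/12 → fails here (LHS ≠ RHS)

Answer: B, C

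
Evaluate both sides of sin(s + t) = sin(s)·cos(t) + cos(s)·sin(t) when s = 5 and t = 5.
LHS = sin(5 + 5) = sin(10) ≈ -0.544
RHS = sin(5)·cos(5) + cos(5)·sin(5) = 2·sin(5)·cos(5) ≈ -0.544

LHS = RHS: the two sides agree.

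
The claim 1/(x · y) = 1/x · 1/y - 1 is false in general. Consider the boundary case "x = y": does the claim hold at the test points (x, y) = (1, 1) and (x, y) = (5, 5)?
No, fails at both test points

At (1, 1): LHS = 1 ≠ RHS = 0
At (5, 5): LHS = 1/25 ≠ RHS = -24/25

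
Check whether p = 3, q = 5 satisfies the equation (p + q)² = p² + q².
Fails

Substituting p = 3, q = 5:

LHS = (3 + 5)² = 64
RHS = 3² + 5² = 34

LHS ≠ RHS, so the equation does not hold at this point.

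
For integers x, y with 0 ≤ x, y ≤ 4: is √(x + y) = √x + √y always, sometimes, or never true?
Sometimes true

It holds at (x, y) = (1, 0) (both sides equal 1), but fails at (x, y) = (4, 2) (LHS = √(6) ≈ 2.449, RHS = √(2) + 2 ≈ 3.414).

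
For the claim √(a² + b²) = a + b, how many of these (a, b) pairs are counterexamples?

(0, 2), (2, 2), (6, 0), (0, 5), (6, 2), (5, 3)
Testing each pair:
(0, 2): LHS = 2, RHS = 2 → satisfies claim
(2, 2): LHS = 2·√(2) ≈ 2.828, RHS = 4 → counterexample
(6, 0): LHS = 6, RHS = 6 → satisfies claim
(0, 5): LHS = 5, RHS = 5 → satisfies claim
(6, 2): LHS = 2·√(10) ≈ 6.325, RHS = 8 → counterexample
(5, 3): LHS = √(34) ≈ 5.831, RHS = 8 → counterexample

That makes 3 counterexamples.

Answer: 3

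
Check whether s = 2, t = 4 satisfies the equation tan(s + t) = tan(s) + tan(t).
Fails

Substituting s = 2, t = 4:

LHS = tan(2 + 4) = tan(6) ≈ -0.291
RHS = tan(2) + tan(4) ≈ -1.027

LHS ≠ RHS, so the equation does not hold at this point.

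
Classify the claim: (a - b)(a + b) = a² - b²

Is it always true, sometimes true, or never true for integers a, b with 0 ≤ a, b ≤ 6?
Always true

The identity holds for every pair in the range. For instance at (a, b) = (3, 0): both sides equal 9.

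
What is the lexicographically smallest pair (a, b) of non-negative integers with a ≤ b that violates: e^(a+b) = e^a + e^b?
(a, b) = (0, 0)

Substituting (0, 0) into the claim:
LHS = e^(0+0) = 1
RHS = e^0 + e^0 = 2

Since LHS ≠ RHS, this pair disproves the claim, and no lexicographically smaller pair (a ≤ b, non-negative integers) does.

For instance (1, 7) is also a counterexample (LHS = e^8 ≈ 2981, RHS = e + e^7 ≈ 1099), but it's lexicographically larger.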